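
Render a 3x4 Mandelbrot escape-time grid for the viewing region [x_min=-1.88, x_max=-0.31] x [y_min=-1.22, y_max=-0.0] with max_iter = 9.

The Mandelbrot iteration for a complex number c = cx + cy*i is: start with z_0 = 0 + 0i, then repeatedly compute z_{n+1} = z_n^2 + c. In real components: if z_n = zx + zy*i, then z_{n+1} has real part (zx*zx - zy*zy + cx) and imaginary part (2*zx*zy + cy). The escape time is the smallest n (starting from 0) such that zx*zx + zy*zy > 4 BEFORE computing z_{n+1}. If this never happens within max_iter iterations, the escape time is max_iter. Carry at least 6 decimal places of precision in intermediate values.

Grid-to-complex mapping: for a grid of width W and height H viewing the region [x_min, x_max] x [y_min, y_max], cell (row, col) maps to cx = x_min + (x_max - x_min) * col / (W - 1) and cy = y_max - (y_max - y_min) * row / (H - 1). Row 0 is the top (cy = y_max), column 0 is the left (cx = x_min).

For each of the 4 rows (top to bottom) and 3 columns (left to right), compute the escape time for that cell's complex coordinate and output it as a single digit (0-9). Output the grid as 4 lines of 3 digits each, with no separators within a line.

(row=0, col=0): c = -1.8800 + -0.0000i → escape time 9
(row=0, col=1): c = -1.0950 + -0.0000i → escape time 9
(row=0, col=2): c = -0.3100 + -0.0000i → escape time 9
(row=1, col=0): c = -1.8800 + -0.4067i → escape time 3
(row=1, col=1): c = -1.0950 + -0.4067i → escape time 7
(row=1, col=2): c = -0.3100 + -0.4067i → escape time 9
(row=2, col=0): c = -1.8800 + -0.8133i → escape time 1
(row=2, col=1): c = -1.0950 + -0.8133i → escape time 3
(row=2, col=2): c = -0.3100 + -0.8133i → escape time 8
(row=3, col=0): c = -1.8800 + -1.2200i → escape time 1
(row=3, col=1): c = -1.0950 + -1.2200i → escape time 2
(row=3, col=2): c = -0.3100 + -1.2200i → escape time 3

Answer: 999
379
138
123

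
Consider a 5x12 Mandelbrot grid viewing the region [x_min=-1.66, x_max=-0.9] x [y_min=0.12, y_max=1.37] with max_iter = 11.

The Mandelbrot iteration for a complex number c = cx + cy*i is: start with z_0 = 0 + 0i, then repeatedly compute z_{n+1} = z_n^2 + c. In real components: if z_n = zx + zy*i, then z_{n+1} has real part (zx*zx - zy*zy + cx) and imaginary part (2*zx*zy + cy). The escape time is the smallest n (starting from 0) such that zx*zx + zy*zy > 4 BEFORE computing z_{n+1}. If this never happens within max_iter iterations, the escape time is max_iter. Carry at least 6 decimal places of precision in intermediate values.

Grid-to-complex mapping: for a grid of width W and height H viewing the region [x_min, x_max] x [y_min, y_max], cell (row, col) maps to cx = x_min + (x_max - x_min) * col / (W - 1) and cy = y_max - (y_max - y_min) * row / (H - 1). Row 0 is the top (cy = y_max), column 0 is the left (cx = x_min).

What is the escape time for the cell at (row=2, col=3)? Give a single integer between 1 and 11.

Answer: 3

Derivation:
z_0 = 0 + 0i, c = -1.0900 + 1.1427i
Iter 1: z = -1.0900 + 1.1427i, |z|^2 = 2.4939
Iter 2: z = -1.2077 + -1.3484i, |z|^2 = 3.2768
Iter 3: z = -1.4496 + 4.3998i, |z|^2 = 21.4594
Escaped at iteration 3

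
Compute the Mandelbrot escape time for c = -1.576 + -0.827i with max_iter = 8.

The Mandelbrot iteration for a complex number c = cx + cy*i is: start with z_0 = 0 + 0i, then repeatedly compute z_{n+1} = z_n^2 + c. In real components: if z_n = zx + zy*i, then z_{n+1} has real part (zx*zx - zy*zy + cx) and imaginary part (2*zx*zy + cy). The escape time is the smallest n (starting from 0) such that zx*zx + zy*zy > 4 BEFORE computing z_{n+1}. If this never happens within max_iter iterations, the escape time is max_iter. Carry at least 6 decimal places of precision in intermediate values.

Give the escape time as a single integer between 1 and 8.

z_0 = 0 + 0i, c = -1.5760 + -0.8270i
Iter 1: z = -1.5760 + -0.8270i, |z|^2 = 3.1677
Iter 2: z = 0.2238 + 1.7797i, |z|^2 = 3.2175
Iter 3: z = -4.6932 + -0.0302i, |z|^2 = 22.0274
Escaped at iteration 3

Answer: 3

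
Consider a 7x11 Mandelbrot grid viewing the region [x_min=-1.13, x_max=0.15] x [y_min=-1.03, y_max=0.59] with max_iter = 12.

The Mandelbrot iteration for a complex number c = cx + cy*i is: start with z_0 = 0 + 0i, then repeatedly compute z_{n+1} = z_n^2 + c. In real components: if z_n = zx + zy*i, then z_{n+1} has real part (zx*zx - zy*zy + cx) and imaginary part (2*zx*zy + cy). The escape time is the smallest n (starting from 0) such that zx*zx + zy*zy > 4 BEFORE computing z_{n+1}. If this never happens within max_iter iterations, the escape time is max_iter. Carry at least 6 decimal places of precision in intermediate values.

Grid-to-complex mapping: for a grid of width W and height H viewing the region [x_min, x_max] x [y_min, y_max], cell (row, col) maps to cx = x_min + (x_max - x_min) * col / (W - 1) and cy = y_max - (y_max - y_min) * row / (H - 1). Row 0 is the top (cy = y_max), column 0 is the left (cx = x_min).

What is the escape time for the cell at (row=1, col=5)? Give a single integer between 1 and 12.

Answer: 12

Derivation:
z_0 = 0 + 0i, c = -0.0633 + 0.4280i
Iter 1: z = -0.0633 + 0.4280i, |z|^2 = 0.1872
Iter 2: z = -0.2425 + 0.3738i, |z|^2 = 0.1985
Iter 3: z = -0.1442 + 0.2467i, |z|^2 = 0.0817
Iter 4: z = -0.1034 + 0.3568i, |z|^2 = 0.1380
Iter 5: z = -0.1800 + 0.3542i, |z|^2 = 0.1579
Iter 6: z = -0.1564 + 0.3005i, |z|^2 = 0.1148
Iter 7: z = -0.1292 + 0.3340i, |z|^2 = 0.1282
Iter 8: z = -0.1582 + 0.3417i, |z|^2 = 0.1418
Iter 9: z = -0.1551 + 0.3199i, |z|^2 = 0.1264
Iter 10: z = -0.1416 + 0.3288i, |z|^2 = 0.1282
Iter 11: z = -0.1514 + 0.3349i, |z|^2 = 0.1351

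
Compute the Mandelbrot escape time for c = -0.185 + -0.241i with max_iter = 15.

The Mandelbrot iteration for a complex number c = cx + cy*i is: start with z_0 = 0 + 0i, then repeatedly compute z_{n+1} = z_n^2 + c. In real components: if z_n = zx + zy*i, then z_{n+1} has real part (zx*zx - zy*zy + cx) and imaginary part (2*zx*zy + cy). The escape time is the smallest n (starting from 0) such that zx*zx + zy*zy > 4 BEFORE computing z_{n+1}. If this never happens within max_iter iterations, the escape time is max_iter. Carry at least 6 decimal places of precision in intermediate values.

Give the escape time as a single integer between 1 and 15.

z_0 = 0 + 0i, c = -0.1850 + -0.2410i
Iter 1: z = -0.1850 + -0.2410i, |z|^2 = 0.0923
Iter 2: z = -0.2089 + -0.1518i, |z|^2 = 0.0667
Iter 3: z = -0.1644 + -0.1776i, |z|^2 = 0.0586
Iter 4: z = -0.1895 + -0.1826i, |z|^2 = 0.0693
Iter 5: z = -0.1824 + -0.1718i, |z|^2 = 0.0628
Iter 6: z = -0.1812 + -0.1783i, |z|^2 = 0.0646
Iter 7: z = -0.1840 + -0.1764i, |z|^2 = 0.0649
Iter 8: z = -0.1823 + -0.1761i, |z|^2 = 0.0642
Iter 9: z = -0.1828 + -0.1768i, |z|^2 = 0.0647
Iter 10: z = -0.1828 + -0.1764i, |z|^2 = 0.0645
Iter 11: z = -0.1827 + -0.1765i, |z|^2 = 0.0645
Iter 12: z = -0.1828 + -0.1765i, |z|^2 = 0.0646
Iter 13: z = -0.1827 + -0.1765i, |z|^2 = 0.0645
Iter 14: z = -0.1827 + -0.1765i, |z|^2 = 0.0645

Answer: 15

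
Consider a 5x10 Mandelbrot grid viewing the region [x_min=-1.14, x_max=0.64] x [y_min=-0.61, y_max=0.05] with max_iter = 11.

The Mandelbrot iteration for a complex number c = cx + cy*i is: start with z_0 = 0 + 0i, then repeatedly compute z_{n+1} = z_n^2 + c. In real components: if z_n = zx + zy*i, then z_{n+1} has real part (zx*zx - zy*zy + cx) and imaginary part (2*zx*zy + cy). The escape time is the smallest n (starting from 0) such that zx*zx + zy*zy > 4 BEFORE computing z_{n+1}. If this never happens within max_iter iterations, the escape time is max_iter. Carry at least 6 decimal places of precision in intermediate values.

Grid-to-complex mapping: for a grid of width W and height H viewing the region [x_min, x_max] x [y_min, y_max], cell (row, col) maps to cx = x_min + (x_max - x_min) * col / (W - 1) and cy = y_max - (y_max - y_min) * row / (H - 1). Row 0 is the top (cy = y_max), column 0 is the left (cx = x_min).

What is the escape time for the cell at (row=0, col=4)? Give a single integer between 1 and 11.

z_0 = 0 + 0i, c = 0.6400 + 0.0500i
Iter 1: z = 0.6400 + 0.0500i, |z|^2 = 0.4121
Iter 2: z = 1.0471 + 0.1140i, |z|^2 = 1.1094
Iter 3: z = 1.7234 + 0.2887i, |z|^2 = 3.0536
Iter 4: z = 3.5268 + 1.0452i, |z|^2 = 13.5309
Escaped at iteration 4

Answer: 4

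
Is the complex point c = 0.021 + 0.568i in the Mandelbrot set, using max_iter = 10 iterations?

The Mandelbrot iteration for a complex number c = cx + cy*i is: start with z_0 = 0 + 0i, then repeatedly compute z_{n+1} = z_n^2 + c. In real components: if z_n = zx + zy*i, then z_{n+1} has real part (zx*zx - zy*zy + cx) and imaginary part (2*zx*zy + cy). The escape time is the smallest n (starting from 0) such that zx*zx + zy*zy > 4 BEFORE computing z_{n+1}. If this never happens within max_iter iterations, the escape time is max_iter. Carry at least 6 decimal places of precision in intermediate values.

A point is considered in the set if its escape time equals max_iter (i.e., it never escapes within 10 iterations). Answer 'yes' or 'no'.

Answer: yes

Derivation:
z_0 = 0 + 0i, c = 0.0210 + 0.5680i
Iter 1: z = 0.0210 + 0.5680i, |z|^2 = 0.3231
Iter 2: z = -0.3012 + 0.5919i, |z|^2 = 0.4410
Iter 3: z = -0.2386 + 0.2115i, |z|^2 = 0.1016
Iter 4: z = 0.0332 + 0.4671i, |z|^2 = 0.2193
Iter 5: z = -0.1961 + 0.5990i, |z|^2 = 0.3973
Iter 6: z = -0.2994 + 0.3331i, |z|^2 = 0.2006
Iter 7: z = -0.0003 + 0.3686i, |z|^2 = 0.1358
Iter 8: z = -0.1148 + 0.5678i, |z|^2 = 0.3355
Iter 9: z = -0.2882 + 0.4376i, |z|^2 = 0.2745
Did not escape in 10 iterations → in set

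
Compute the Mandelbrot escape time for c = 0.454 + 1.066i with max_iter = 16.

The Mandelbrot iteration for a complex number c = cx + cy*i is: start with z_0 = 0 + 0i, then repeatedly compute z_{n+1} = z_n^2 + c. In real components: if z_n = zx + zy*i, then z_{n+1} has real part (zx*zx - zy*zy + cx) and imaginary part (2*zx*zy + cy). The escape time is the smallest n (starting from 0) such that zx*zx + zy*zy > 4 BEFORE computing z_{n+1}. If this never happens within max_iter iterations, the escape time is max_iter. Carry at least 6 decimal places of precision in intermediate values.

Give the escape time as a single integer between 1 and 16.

z_0 = 0 + 0i, c = 0.4540 + 1.0660i
Iter 1: z = 0.4540 + 1.0660i, |z|^2 = 1.3425
Iter 2: z = -0.4762 + 2.0339i, |z|^2 = 4.3637
Escaped at iteration 2

Answer: 2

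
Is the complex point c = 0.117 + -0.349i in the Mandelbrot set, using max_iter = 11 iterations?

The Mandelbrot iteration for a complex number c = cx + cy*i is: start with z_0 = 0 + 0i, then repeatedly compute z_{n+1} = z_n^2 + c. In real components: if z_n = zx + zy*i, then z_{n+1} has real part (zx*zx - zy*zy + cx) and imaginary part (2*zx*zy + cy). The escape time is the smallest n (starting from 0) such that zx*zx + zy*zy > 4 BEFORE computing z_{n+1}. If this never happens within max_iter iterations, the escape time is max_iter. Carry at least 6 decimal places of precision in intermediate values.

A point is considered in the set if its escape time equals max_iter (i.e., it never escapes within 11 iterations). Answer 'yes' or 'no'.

z_0 = 0 + 0i, c = 0.1170 + -0.3490i
Iter 1: z = 0.1170 + -0.3490i, |z|^2 = 0.1355
Iter 2: z = 0.0089 + -0.4307i, |z|^2 = 0.1856
Iter 3: z = -0.0684 + -0.3567i, |z|^2 = 0.1319
Iter 4: z = -0.0055 + -0.3002i, |z|^2 = 0.0902
Iter 5: z = 0.0269 + -0.3457i, |z|^2 = 0.1202
Iter 6: z = -0.0018 + -0.3676i, |z|^2 = 0.1351
Iter 7: z = -0.0181 + -0.3477i, |z|^2 = 0.1212
Iter 8: z = -0.0036 + -0.3364i, |z|^2 = 0.1132
Iter 9: z = 0.0039 + -0.3466i, |z|^2 = 0.1201
Iter 10: z = -0.0031 + -0.3517i, |z|^2 = 0.1237
Did not escape in 11 iterations → in set

Answer: yes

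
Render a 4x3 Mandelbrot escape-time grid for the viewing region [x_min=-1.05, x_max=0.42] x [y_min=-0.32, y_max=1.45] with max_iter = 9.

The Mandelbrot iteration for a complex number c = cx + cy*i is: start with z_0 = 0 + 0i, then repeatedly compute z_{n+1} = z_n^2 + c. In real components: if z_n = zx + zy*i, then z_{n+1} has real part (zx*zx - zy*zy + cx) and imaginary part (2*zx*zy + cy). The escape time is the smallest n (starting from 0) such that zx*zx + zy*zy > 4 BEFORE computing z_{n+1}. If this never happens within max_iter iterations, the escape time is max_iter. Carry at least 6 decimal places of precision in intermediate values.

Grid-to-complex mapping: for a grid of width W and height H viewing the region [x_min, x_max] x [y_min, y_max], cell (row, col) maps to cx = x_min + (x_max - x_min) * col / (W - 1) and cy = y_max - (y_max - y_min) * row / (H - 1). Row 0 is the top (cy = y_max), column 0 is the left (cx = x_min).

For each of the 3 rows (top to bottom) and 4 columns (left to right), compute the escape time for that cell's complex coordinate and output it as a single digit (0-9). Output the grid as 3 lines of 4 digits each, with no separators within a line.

(row=0, col=0): c = -1.0500 + 1.4500i → escape time 2
(row=0, col=1): c = -0.5600 + 1.4500i → escape time 2
(row=0, col=2): c = -0.0700 + 1.4500i → escape time 2
(row=0, col=3): c = 0.4200 + 1.4500i → escape time 2
(row=1, col=0): c = -1.0500 + 0.5650i → escape time 5
(row=1, col=1): c = -0.5600 + 0.5650i → escape time 9
(row=1, col=2): c = -0.0700 + 0.5650i → escape time 9
(row=1, col=3): c = 0.4200 + 0.5650i → escape time 7
(row=2, col=0): c = -1.0500 + -0.3200i → escape time 9
(row=2, col=1): c = -0.5600 + -0.3200i → escape time 9
(row=2, col=2): c = -0.0700 + -0.3200i → escape time 9
(row=2, col=3): c = 0.4200 + -0.3200i → escape time 9

Answer: 2222
5997
9999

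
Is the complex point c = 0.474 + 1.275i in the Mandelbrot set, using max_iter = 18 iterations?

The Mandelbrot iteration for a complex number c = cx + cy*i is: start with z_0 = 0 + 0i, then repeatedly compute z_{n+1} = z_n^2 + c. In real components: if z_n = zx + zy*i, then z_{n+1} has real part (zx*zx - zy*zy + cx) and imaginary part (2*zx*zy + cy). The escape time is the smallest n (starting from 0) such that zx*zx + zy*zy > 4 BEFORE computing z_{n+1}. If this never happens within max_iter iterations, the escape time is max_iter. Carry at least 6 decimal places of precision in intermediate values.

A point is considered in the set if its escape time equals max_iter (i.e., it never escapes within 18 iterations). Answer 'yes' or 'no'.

Answer: no

Derivation:
z_0 = 0 + 0i, c = 0.4740 + 1.2750i
Iter 1: z = 0.4740 + 1.2750i, |z|^2 = 1.8503
Iter 2: z = -0.9269 + 2.4837i, |z|^2 = 7.0280
Escaped at iteration 2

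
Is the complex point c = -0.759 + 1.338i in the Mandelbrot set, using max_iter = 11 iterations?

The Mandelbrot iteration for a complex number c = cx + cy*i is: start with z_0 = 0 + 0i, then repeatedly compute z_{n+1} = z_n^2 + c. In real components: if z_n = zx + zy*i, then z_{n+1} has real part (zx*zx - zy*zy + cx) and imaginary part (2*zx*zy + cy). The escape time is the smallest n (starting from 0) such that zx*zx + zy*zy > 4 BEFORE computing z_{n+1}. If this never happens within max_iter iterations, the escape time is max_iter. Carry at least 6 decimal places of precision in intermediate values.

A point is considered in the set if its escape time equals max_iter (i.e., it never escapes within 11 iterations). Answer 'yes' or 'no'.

z_0 = 0 + 0i, c = -0.7590 + 1.3380i
Iter 1: z = -0.7590 + 1.3380i, |z|^2 = 2.3663
Iter 2: z = -1.9732 + -0.6931i, |z|^2 = 4.3737
Escaped at iteration 2

Answer: no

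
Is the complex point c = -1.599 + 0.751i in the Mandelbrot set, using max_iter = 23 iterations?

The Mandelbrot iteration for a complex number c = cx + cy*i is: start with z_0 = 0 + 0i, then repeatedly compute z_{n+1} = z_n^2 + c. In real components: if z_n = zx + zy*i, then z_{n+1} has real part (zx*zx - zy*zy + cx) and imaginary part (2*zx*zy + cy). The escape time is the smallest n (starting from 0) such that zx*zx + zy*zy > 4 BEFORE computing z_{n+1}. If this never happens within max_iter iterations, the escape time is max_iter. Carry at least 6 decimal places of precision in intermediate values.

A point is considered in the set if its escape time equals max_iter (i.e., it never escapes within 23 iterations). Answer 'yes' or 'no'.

z_0 = 0 + 0i, c = -1.5990 + 0.7510i
Iter 1: z = -1.5990 + 0.7510i, |z|^2 = 3.1208
Iter 2: z = 0.3938 + -1.6507i, |z|^2 = 2.8799
Iter 3: z = -4.1687 + -0.5491i, |z|^2 = 17.6798
Escaped at iteration 3

Answer: no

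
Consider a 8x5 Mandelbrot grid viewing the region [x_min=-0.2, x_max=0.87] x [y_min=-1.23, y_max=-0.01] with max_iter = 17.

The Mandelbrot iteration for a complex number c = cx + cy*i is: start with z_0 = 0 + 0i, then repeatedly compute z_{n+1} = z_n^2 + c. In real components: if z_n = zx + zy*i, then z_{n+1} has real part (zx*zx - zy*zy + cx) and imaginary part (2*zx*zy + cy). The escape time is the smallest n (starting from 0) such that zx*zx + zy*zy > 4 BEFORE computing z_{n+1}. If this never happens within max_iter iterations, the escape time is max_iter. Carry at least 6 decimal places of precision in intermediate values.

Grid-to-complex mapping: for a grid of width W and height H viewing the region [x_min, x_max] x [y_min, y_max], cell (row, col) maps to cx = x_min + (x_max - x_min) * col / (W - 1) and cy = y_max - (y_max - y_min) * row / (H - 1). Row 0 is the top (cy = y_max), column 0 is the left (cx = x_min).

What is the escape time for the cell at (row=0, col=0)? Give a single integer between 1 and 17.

Answer: 17

Derivation:
z_0 = 0 + 0i, c = -0.2000 + -0.0100i
Iter 1: z = -0.2000 + -0.0100i, |z|^2 = 0.0401
Iter 2: z = -0.1601 + -0.0060i, |z|^2 = 0.0257
Iter 3: z = -0.1744 + -0.0081i, |z|^2 = 0.0305
Iter 4: z = -0.1696 + -0.0072i, |z|^2 = 0.0288
Iter 5: z = -0.1713 + -0.0076i, |z|^2 = 0.0294
Iter 6: z = -0.1707 + -0.0074i, |z|^2 = 0.0292
Iter 7: z = -0.1709 + -0.0075i, |z|^2 = 0.0293
Iter 8: z = -0.1708 + -0.0074i, |z|^2 = 0.0292
Iter 9: z = -0.1709 + -0.0075i, |z|^2 = 0.0293
Iter 10: z = -0.1709 + -0.0075i, |z|^2 = 0.0292
Iter 11: z = -0.1709 + -0.0075i, |z|^2 = 0.0292
Iter 12: z = -0.1709 + -0.0075i, |z|^2 = 0.0292
Iter 13: z = -0.1709 + -0.0075i, |z|^2 = 0.0292
Iter 14: z = -0.1709 + -0.0075i, |z|^2 = 0.0292
Iter 15: z = -0.1709 + -0.0075i, |z|^2 = 0.0292
Iter 16: z = -0.1709 + -0.0075i, |z|^2 = 0.0292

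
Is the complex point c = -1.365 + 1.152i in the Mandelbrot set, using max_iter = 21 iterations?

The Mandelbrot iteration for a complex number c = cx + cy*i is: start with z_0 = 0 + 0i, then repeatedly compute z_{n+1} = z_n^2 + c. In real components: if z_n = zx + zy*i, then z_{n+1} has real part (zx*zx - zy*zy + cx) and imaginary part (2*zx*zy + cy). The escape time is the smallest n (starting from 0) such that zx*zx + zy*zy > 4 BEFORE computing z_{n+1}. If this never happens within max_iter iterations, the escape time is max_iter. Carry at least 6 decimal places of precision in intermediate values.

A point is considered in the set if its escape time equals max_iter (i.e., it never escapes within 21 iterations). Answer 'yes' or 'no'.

z_0 = 0 + 0i, c = -1.3650 + 1.1520i
Iter 1: z = -1.3650 + 1.1520i, |z|^2 = 3.1903
Iter 2: z = -0.8289 + -1.9930i, |z|^2 = 4.6589
Escaped at iteration 2

Answer: no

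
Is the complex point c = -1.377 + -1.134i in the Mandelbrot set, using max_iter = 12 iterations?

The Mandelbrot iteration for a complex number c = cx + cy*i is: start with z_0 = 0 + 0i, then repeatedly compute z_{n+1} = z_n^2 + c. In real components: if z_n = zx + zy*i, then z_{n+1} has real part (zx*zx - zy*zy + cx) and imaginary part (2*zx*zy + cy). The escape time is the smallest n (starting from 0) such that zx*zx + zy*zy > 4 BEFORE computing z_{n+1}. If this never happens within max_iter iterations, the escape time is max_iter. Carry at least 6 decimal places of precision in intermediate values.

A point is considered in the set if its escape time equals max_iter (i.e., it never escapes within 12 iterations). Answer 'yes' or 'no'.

z_0 = 0 + 0i, c = -1.3770 + -1.1340i
Iter 1: z = -1.3770 + -1.1340i, |z|^2 = 3.1821
Iter 2: z = -0.7668 + 1.9890i, |z|^2 = 4.5443
Escaped at iteration 2

Answer: no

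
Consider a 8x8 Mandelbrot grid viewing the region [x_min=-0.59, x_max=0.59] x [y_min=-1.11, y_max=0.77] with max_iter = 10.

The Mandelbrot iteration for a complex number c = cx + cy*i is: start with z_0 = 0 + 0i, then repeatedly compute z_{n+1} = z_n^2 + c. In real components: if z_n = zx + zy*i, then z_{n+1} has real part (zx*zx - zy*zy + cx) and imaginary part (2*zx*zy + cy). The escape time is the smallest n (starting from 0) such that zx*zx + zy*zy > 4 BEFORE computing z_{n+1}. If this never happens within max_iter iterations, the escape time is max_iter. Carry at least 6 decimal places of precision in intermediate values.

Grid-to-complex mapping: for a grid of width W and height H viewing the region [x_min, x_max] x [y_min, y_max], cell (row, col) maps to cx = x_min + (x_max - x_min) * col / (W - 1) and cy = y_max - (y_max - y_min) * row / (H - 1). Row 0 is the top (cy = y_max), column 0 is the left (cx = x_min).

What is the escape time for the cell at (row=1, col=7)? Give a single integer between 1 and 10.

Answer: 3

Derivation:
z_0 = 0 + 0i, c = 0.5900 + 0.5014i
Iter 1: z = 0.5900 + 0.5014i, |z|^2 = 0.5995
Iter 2: z = 0.6867 + 1.0931i, |z|^2 = 1.6664
Iter 3: z = -0.1334 + 2.0026i, |z|^2 = 4.0284
Escaped at iteration 3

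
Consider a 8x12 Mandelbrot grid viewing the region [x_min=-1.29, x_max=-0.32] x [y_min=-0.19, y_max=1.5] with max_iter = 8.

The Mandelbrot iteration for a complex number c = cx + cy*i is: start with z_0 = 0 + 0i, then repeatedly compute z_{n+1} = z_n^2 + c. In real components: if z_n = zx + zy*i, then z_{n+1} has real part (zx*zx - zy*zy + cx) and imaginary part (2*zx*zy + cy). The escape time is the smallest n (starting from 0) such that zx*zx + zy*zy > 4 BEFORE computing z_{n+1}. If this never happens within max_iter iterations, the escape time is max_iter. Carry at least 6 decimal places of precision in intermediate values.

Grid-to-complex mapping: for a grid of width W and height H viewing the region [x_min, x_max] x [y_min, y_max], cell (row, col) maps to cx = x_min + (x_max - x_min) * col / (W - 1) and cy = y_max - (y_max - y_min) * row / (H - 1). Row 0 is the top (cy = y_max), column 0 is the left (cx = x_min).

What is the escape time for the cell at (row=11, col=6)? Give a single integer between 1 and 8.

z_0 = 0 + 0i, c = -0.4586 + -0.1900i
Iter 1: z = -0.4586 + -0.1900i, |z|^2 = 0.2464
Iter 2: z = -0.2844 + -0.0157i, |z|^2 = 0.0811
Iter 3: z = -0.3779 + -0.1810i, |z|^2 = 0.1756
Iter 4: z = -0.3485 + -0.0531i, |z|^2 = 0.1243
Iter 5: z = -0.3399 + -0.1530i, |z|^2 = 0.1390
Iter 6: z = -0.3664 + -0.0860i, |z|^2 = 0.1417
Iter 7: z = -0.3317 + -0.1270i, |z|^2 = 0.1262

Answer: 8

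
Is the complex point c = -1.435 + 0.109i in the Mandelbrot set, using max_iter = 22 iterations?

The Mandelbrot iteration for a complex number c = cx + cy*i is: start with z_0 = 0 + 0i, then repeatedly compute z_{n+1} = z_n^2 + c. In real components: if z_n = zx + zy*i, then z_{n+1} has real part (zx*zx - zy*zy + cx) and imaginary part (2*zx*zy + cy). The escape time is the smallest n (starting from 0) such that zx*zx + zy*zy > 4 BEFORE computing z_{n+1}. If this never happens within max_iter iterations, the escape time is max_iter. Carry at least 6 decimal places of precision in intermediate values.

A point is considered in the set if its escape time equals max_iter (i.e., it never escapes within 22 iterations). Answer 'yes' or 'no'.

Answer: no

Derivation:
z_0 = 0 + 0i, c = -1.4350 + 0.1090i
Iter 1: z = -1.4350 + 0.1090i, |z|^2 = 2.0711
Iter 2: z = 0.6123 + -0.2038i, |z|^2 = 0.4165
Iter 3: z = -1.1016 + -0.1406i, |z|^2 = 1.2333
Iter 4: z = -0.2413 + 0.4188i, |z|^2 = 0.2336
Iter 5: z = -1.5522 + -0.0931i, |z|^2 = 2.4180
Iter 6: z = 0.9656 + 0.3981i, |z|^2 = 1.0909
Iter 7: z = -0.6610 + 0.8778i, |z|^2 = 1.2075
Iter 8: z = -1.7686 + -1.0515i, |z|^2 = 4.2336
Escaped at iteration 8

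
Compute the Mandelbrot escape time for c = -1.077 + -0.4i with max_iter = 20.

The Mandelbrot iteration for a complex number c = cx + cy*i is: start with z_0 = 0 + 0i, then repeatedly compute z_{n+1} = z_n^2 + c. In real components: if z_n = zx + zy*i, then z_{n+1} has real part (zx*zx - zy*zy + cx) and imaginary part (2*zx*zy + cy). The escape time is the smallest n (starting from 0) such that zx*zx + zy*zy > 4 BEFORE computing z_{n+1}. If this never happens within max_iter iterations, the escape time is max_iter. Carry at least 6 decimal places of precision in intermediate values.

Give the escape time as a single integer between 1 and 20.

Answer: 7

Derivation:
z_0 = 0 + 0i, c = -1.0770 + -0.4000i
Iter 1: z = -1.0770 + -0.4000i, |z|^2 = 1.3199
Iter 2: z = -0.0771 + 0.4616i, |z|^2 = 0.2190
Iter 3: z = -1.2841 + -0.4712i, |z|^2 = 1.8710
Iter 4: z = 0.3500 + 0.8100i, |z|^2 = 0.7787
Iter 5: z = -1.6107 + 0.1671i, |z|^2 = 2.6221
Iter 6: z = 1.4893 + -0.9382i, |z|^2 = 3.0982
Iter 7: z = 0.2609 + -3.1944i, |z|^2 = 10.2724
Escaped at iteration 7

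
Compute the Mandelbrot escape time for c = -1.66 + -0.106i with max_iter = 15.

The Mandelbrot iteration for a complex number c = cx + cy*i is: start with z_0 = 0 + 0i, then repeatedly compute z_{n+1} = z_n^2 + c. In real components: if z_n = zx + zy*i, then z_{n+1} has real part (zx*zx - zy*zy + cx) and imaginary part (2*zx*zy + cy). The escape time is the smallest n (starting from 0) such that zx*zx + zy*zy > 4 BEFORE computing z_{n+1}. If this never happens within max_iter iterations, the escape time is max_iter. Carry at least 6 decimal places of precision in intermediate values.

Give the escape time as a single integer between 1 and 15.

Answer: 6

Derivation:
z_0 = 0 + 0i, c = -1.6600 + -0.1060i
Iter 1: z = -1.6600 + -0.1060i, |z|^2 = 2.7668
Iter 2: z = 1.0844 + 0.2459i, |z|^2 = 1.2363
Iter 3: z = -0.5446 + 0.4273i, |z|^2 = 0.4792
Iter 4: z = -1.5460 + -0.5715i, |z|^2 = 2.7167
Iter 5: z = 0.4035 + 1.6610i, |z|^2 = 2.9217
Iter 6: z = -4.2561 + 1.2344i, |z|^2 = 19.6383
Escaped at iteration 6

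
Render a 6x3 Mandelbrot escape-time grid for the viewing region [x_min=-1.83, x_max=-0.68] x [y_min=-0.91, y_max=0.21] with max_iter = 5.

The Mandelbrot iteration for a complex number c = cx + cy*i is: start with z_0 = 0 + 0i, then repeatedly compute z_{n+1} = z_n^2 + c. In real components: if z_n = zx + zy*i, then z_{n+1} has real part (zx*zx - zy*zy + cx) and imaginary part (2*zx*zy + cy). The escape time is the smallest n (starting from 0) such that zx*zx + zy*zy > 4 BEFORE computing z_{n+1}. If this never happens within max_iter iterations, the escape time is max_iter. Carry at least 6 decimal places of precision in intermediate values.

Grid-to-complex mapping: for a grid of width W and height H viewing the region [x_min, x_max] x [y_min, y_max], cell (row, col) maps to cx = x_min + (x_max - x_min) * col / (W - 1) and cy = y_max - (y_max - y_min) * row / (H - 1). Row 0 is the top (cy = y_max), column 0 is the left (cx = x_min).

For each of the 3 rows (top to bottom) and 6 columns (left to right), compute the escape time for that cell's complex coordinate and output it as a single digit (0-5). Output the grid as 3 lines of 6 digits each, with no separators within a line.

Answer: 455555
345555
123334

Derivation:
(row=0, col=0): c = -1.8300 + 0.2100i → escape time 4
(row=0, col=1): c = -1.6000 + 0.2100i → escape time 5
(row=0, col=2): c = -1.3700 + 0.2100i → escape time 5
(row=0, col=3): c = -1.1400 + 0.2100i → escape time 5
(row=0, col=4): c = -0.9100 + 0.2100i → escape time 5
(row=0, col=5): c = -0.6800 + 0.2100i → escape time 5
(row=1, col=0): c = -1.8300 + -0.3500i → escape time 3
(row=1, col=1): c = -1.6000 + -0.3500i → escape time 4
(row=1, col=2): c = -1.3700 + -0.3500i → escape time 5
(row=1, col=3): c = -1.1400 + -0.3500i → escape time 5
(row=1, col=4): c = -0.9100 + -0.3500i → escape time 5
(row=1, col=5): c = -0.6800 + -0.3500i → escape time 5
(row=2, col=0): c = -1.8300 + -0.9100i → escape time 1
(row=2, col=1): c = -1.6000 + -0.9100i → escape time 2
(row=2, col=2): c = -1.3700 + -0.9100i → escape time 3
(row=2, col=3): c = -1.1400 + -0.9100i → escape time 3
(row=2, col=4): c = -0.9100 + -0.9100i → escape time 3
(row=2, col=5): c = -0.6800 + -0.9100i → escape time 4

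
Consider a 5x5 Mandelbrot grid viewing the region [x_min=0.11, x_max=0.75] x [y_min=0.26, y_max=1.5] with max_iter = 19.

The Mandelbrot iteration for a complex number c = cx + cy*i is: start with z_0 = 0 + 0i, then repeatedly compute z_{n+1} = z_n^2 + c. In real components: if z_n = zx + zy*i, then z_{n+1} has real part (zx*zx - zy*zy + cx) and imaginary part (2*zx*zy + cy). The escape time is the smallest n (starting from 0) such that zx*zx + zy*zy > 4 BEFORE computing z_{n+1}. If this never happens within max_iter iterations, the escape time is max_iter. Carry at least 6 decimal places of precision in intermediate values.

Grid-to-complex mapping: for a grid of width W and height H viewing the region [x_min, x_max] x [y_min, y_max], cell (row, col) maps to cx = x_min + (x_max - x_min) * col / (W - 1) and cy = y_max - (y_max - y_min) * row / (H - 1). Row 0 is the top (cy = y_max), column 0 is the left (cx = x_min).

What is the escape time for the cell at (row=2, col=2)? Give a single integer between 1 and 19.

z_0 = 0 + 0i, c = 0.4300 + 0.8800i
Iter 1: z = 0.4300 + 0.8800i, |z|^2 = 0.9593
Iter 2: z = -0.1595 + 1.6368i, |z|^2 = 2.7046
Iter 3: z = -2.2237 + 0.3579i, |z|^2 = 5.0728
Escaped at iteration 3

Answer: 3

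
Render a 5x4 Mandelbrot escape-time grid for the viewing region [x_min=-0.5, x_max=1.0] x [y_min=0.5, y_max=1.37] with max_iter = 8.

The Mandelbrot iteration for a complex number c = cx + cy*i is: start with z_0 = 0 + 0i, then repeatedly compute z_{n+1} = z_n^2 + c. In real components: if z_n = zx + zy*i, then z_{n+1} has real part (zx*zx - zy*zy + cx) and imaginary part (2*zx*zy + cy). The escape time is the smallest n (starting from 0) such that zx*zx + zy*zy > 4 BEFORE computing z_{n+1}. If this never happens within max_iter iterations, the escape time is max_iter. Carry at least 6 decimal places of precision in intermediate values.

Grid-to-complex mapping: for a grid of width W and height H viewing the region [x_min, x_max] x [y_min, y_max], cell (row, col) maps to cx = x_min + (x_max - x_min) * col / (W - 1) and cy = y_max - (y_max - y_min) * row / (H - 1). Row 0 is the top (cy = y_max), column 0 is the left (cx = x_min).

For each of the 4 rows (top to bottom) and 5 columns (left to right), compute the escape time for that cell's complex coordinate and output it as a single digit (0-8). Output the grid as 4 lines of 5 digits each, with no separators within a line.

Answer: 22222
46322
68532
88832

Derivation:
(row=0, col=0): c = -0.5000 + 1.3700i → escape time 2
(row=0, col=1): c = -0.1250 + 1.3700i → escape time 2
(row=0, col=2): c = 0.2500 + 1.3700i → escape time 2
(row=0, col=3): c = 0.6250 + 1.3700i → escape time 2
(row=0, col=4): c = 1.0000 + 1.3700i → escape time 2
(row=1, col=0): c = -0.5000 + 1.0800i → escape time 4
(row=1, col=1): c = -0.1250 + 1.0800i → escape time 6
(row=1, col=2): c = 0.2500 + 1.0800i → escape time 3
(row=1, col=3): c = 0.6250 + 1.0800i → escape time 2
(row=1, col=4): c = 1.0000 + 1.0800i → escape time 2
(row=2, col=0): c = -0.5000 + 0.7900i → escape time 6
(row=2, col=1): c = -0.1250 + 0.7900i → escape time 8
(row=2, col=2): c = 0.2500 + 0.7900i → escape time 5
(row=2, col=3): c = 0.6250 + 0.7900i → escape time 3
(row=2, col=4): c = 1.0000 + 0.7900i → escape time 2
(row=3, col=0): c = -0.5000 + 0.5000i → escape time 8
(row=3, col=1): c = -0.1250 + 0.5000i → escape time 8
(row=3, col=2): c = 0.2500 + 0.5000i → escape time 8
(row=3, col=3): c = 0.6250 + 0.5000i → escape time 3
(row=3, col=4): c = 1.0000 + 0.5000i → escape time 2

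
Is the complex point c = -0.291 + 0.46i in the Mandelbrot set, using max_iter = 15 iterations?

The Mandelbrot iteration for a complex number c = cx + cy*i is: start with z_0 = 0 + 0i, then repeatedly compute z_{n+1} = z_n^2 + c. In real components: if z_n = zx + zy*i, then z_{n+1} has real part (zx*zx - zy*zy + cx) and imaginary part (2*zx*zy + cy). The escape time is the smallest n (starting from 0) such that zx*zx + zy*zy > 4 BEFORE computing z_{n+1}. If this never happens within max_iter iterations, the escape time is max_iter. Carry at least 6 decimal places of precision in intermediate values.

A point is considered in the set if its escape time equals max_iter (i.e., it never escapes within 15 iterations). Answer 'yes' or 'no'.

z_0 = 0 + 0i, c = -0.2910 + 0.4600i
Iter 1: z = -0.2910 + 0.4600i, |z|^2 = 0.2963
Iter 2: z = -0.4179 + 0.1923i, |z|^2 = 0.2116
Iter 3: z = -0.1533 + 0.2993i, |z|^2 = 0.1131
Iter 4: z = -0.3571 + 0.3682i, |z|^2 = 0.2631
Iter 5: z = -0.2991 + 0.1970i, |z|^2 = 0.1283
Iter 6: z = -0.2404 + 0.3421i, |z|^2 = 0.1748
Iter 7: z = -0.3503 + 0.2955i, |z|^2 = 0.2100
Iter 8: z = -0.2556 + 0.2530i, |z|^2 = 0.1293
Iter 9: z = -0.2896 + 0.3307i, |z|^2 = 0.1932
Iter 10: z = -0.3164 + 0.2685i, |z|^2 = 0.1722
Iter 11: z = -0.2629 + 0.2901i, |z|^2 = 0.1533
Iter 12: z = -0.3060 + 0.3075i, |z|^2 = 0.1882
Iter 13: z = -0.2919 + 0.2718i, |z|^2 = 0.1591
Iter 14: z = -0.2797 + 0.3013i, |z|^2 = 0.1690
Did not escape in 15 iterations → in set

Answer: yes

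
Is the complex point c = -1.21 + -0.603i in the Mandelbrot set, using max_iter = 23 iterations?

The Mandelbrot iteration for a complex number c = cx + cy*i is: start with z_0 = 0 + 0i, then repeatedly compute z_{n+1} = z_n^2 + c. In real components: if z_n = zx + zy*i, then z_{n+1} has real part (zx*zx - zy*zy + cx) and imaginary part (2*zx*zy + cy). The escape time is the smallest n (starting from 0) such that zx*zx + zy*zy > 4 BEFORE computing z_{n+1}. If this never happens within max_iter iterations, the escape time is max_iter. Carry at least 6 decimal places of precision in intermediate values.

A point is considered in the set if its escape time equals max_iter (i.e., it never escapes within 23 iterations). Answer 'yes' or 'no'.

Answer: no

Derivation:
z_0 = 0 + 0i, c = -1.2100 + -0.6030i
Iter 1: z = -1.2100 + -0.6030i, |z|^2 = 1.8277
Iter 2: z = -0.1095 + 0.8563i, |z|^2 = 0.7452
Iter 3: z = -1.9312 + -0.7905i, |z|^2 = 4.3544
Escaped at iteration 3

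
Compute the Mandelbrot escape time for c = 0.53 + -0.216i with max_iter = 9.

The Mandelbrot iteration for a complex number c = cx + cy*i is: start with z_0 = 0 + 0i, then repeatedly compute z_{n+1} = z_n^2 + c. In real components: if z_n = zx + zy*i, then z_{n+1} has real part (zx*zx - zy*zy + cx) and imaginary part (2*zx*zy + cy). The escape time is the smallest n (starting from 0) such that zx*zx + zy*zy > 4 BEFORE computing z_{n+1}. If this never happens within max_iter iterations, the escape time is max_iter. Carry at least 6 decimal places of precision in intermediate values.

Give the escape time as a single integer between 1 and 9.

Answer: 5

Derivation:
z_0 = 0 + 0i, c = 0.5300 + -0.2160i
Iter 1: z = 0.5300 + -0.2160i, |z|^2 = 0.3276
Iter 2: z = 0.7642 + -0.4450i, |z|^2 = 0.7821
Iter 3: z = 0.9161 + -0.8961i, |z|^2 = 1.6422
Iter 4: z = 0.5662 + -1.8578i, |z|^2 = 3.7721
Iter 5: z = -2.6010 + -2.3197i, |z|^2 = 12.1461
Escaped at iteration 5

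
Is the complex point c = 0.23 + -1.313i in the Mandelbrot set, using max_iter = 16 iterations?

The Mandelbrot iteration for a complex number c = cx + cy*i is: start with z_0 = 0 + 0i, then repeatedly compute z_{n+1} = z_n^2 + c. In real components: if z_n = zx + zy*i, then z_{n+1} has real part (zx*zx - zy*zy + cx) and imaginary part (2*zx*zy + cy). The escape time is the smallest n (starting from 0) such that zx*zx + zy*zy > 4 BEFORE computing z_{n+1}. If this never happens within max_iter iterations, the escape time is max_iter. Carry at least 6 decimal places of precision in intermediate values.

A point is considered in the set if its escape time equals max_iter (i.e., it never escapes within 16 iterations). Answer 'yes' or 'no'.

Answer: no

Derivation:
z_0 = 0 + 0i, c = 0.2300 + -1.3130i
Iter 1: z = 0.2300 + -1.3130i, |z|^2 = 1.7769
Iter 2: z = -1.4411 + -1.9170i, |z|^2 = 5.7515
Escaped at iteration 2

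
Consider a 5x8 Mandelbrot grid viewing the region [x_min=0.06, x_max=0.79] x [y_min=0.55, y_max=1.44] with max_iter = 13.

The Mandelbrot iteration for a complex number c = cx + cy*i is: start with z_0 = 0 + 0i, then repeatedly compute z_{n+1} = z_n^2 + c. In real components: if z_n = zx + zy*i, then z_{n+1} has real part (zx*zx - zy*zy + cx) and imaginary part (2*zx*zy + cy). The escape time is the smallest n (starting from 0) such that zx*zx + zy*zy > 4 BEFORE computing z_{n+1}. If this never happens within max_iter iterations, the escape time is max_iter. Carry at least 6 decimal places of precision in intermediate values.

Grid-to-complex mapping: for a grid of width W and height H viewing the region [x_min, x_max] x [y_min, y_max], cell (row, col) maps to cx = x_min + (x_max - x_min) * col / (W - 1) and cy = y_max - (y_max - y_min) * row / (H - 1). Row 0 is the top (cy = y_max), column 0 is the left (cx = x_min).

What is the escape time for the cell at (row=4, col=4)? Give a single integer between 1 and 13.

z_0 = 0 + 0i, c = 0.7900 + 0.9314i
Iter 1: z = 0.7900 + 0.9314i, |z|^2 = 1.4917
Iter 2: z = 0.5465 + 2.4031i, |z|^2 = 6.0735
Escaped at iteration 2

Answer: 2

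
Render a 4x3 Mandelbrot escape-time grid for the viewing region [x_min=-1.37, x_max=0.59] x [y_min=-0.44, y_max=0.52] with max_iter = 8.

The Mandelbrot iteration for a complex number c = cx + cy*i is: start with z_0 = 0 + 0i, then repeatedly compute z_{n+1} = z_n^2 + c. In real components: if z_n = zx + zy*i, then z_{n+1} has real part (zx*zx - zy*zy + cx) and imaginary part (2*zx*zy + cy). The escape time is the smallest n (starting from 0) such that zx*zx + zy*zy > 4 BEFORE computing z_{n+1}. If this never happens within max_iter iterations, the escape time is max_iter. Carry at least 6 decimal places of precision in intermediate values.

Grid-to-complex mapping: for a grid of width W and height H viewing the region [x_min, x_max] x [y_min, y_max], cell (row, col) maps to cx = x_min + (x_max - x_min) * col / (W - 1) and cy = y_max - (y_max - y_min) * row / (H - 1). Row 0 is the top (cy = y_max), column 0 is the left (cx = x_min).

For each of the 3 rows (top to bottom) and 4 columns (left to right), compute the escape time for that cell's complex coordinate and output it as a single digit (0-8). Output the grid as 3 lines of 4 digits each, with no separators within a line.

Answer: 3783
8884
4884

Derivation:
(row=0, col=0): c = -1.3700 + 0.5200i → escape time 3
(row=0, col=1): c = -0.7167 + 0.5200i → escape time 7
(row=0, col=2): c = -0.0633 + 0.5200i → escape time 8
(row=0, col=3): c = 0.5900 + 0.5200i → escape time 3
(row=1, col=0): c = -1.3700 + 0.0400i → escape time 8
(row=1, col=1): c = -0.7167 + 0.0400i → escape time 8
(row=1, col=2): c = -0.0633 + 0.0400i → escape time 8
(row=1, col=3): c = 0.5900 + 0.0400i → escape time 4
(row=2, col=0): c = -1.3700 + -0.4400i → escape time 4
(row=2, col=1): c = -0.7167 + -0.4400i → escape time 8
(row=2, col=2): c = -0.0633 + -0.4400i → escape time 8
(row=2, col=3): c = 0.5900 + -0.4400i → escape time 4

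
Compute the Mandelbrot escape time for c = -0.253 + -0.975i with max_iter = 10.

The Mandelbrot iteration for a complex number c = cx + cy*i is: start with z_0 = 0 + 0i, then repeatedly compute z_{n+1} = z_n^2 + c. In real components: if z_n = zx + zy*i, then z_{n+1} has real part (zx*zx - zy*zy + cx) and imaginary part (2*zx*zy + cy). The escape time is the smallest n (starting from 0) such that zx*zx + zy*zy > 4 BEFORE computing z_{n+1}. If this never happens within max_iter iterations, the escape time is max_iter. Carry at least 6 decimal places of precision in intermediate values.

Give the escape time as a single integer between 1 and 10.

Answer: 6

Derivation:
z_0 = 0 + 0i, c = -0.2530 + -0.9750i
Iter 1: z = -0.2530 + -0.9750i, |z|^2 = 1.0146
Iter 2: z = -1.1396 + -0.4816i, |z|^2 = 1.5307
Iter 3: z = 0.8137 + 0.1228i, |z|^2 = 0.6772
Iter 4: z = 0.3941 + -0.7752i, |z|^2 = 0.7562
Iter 5: z = -0.6986 + -1.5860i, |z|^2 = 3.0033
Iter 6: z = -2.2803 + 1.2408i, |z|^2 = 6.7393
Escaped at iteration 6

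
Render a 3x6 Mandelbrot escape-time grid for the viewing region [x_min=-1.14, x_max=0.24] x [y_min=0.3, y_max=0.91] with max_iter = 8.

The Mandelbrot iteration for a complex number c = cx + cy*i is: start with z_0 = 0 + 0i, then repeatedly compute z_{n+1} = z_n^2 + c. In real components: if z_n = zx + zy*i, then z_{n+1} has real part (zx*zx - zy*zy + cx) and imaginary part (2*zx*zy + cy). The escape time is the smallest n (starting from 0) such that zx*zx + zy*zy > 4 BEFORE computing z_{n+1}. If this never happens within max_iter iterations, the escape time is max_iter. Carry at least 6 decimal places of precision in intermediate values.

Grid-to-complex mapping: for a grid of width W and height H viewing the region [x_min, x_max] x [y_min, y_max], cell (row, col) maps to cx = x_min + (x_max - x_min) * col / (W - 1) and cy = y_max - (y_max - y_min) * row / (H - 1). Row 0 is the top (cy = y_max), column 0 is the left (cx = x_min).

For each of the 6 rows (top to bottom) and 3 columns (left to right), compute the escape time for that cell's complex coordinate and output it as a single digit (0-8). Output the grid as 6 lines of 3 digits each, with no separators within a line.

Answer: 354
365
387
488
688
888

Derivation:
(row=0, col=0): c = -1.1400 + 0.9100i → escape time 3
(row=0, col=1): c = -0.4500 + 0.9100i → escape time 5
(row=0, col=2): c = 0.2400 + 0.9100i → escape time 4
(row=1, col=0): c = -1.1400 + 0.7880i → escape time 3
(row=1, col=1): c = -0.4500 + 0.7880i → escape time 6
(row=1, col=2): c = 0.2400 + 0.7880i → escape time 5
(row=2, col=0): c = -1.1400 + 0.6660i → escape time 3
(row=2, col=1): c = -0.4500 + 0.6660i → escape time 8
(row=2, col=2): c = 0.2400 + 0.6660i → escape time 7
(row=3, col=0): c = -1.1400 + 0.5440i → escape time 4
(row=3, col=1): c = -0.4500 + 0.5440i → escape time 8
(row=3, col=2): c = 0.2400 + 0.5440i → escape time 8
(row=4, col=0): c = -1.1400 + 0.4220i → escape time 6
(row=4, col=1): c = -0.4500 + 0.4220i → escape time 8
(row=4, col=2): c = 0.2400 + 0.4220i → escape time 8
(row=5, col=0): c = -1.1400 + 0.3000i → escape time 8
(row=5, col=1): c = -0.4500 + 0.3000i → escape time 8
(row=5, col=2): c = 0.2400 + 0.3000i → escape time 8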